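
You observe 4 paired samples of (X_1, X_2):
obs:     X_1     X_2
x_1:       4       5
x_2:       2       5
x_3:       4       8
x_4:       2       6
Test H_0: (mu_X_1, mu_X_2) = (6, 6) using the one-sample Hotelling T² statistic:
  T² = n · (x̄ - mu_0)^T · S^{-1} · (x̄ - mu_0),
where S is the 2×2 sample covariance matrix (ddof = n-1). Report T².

Step 1 — sample mean vector:
  mean(X_1) = (4 + 2 + 4 + 2) / 4 = 12/4 = 3
  mean(X_2) = (5 + 5 + 8 + 6) / 4 = 24/4 = 6
  x̄ = (3, 6),  deviation x̄ - mu_0 = (3, 6) - (6, 6) = (-3, 0).

Step 2 — sample covariance matrix, S[i,j] = (1/(n-1)) · Σ_k (x_{k,i} - mean_i) · (x_{k,j} - mean_j), divisor n-1 = 3:
  S[X_1,X_1] = ((1)·(1) + (-1)·(-1) + (1)·(1) + (-1)·(-1)) / 3 = 4/3 = 1.3333
  S[X_1,X_2] = ((1)·(-1) + (-1)·(-1) + (1)·(2) + (-1)·(0)) / 3 = 2/3 = 0.6667
  S[X_2,X_2] = ((-1)·(-1) + (-1)·(-1) + (2)·(2) + (0)·(0)) / 3 = 6/3 = 2
  S = [[1.3333, 0.6667],
 [0.6667, 2]].

Step 3 — invert S. det(S) = 1.3333·2 - (0.6667)² = 2.2222.
  S^{-1} = (1/det) · [[d, -b], [-b, a]] = [[0.9, -0.3],
 [-0.3, 0.6]].

Step 4 — quadratic form (x̄ - mu_0)^T · S^{-1} · (x̄ - mu_0):
  S^{-1} · (x̄ - mu_0) = (-2.7, 0.9),
  (x̄ - mu_0)^T · [...] = (-3)·(-2.7) + (0)·(0.9) = 8.1.

Step 5 — scale by n: T² = 4 · 8.1 = 32.4.

T² ≈ 32.4


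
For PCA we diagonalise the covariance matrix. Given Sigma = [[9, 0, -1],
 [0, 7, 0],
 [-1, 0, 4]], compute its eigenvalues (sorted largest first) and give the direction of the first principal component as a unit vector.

Step 1 — characteristic polynomial p(λ) = det(λI - Sigma) = λ³ - tr·λ² + c_1·λ - det, where tr = trace, c_1 = sum of the principal 2×2 minors, det = det(Sigma):
  tr = 9 + 7 + 4 = 20,
  c_1 = (9·7 - (0)²) + (9·4 - (-1)²) + (7·4 - (0)²) = 63 + 35 + 28 = 126,
  det = 9·(7·4 - (0)²) - (0)·((0)·4 - (0)·(-1)) + (-1)·((0)·(0) - 7·(-1)) = 9·(28) - (0)·(0) + (-1)·(7) = 245.
  So p(λ) = λ³ - 20λ² + 126λ - 245.
Step 2 — look for an integer root (rational root theorem: any rational root is an integer divisor of 245). Testing λ = 7:
  p(7) = 343 - 980 + 882 - 245 = 0  ✓
  Dividing out (λ - 7): p(λ) = (λ - 7)(λ² - 13λ + 35).
Step 3 — remaining eigenvalues from the quadratic λ² - 13λ + 35 = 0:
  Δ = 13² - 4·35 = 169 - 140 = 29,  λ = (13 ± √29)/2 = (13 ± 5.3852)/2 ≈ 9.1926 or 3.8074.
  Sorted: λ_1 = 9.1926,  λ_2 = 7,  λ_3 = 3.8074  (check: sum = 20 = tr ✓).

Step 4 — unit eigenvector for λ_1 ≈ 9.1926: v spans the null space of (Sigma - λ_1 I), whose rows are
  r_1 = (-0.1926, 0, -1),  r_2 = (0, -2.1926, 0),  r_3 = (-1, 0, -5.1926).
  v is orthogonal to every row, so take v ∝ r_1 × r_2 = ((0)·(0) - (-1)·(-2.1926), (-1)·(0) - (-0.1926)·(0), (-0.1926)·(-2.1926) - (0)·(0)) ≈ (-2.1926, 0, 0.4223).
  Rescale (multiply by -1 so the first nonzero entry is positive): u = (2.1926, 0, -0.4223).
  ||u|| = √((2.1926)² + (0)² + (-0.4223)²) = √(4.9857) ≈ 2.2329,  v_1 = u/||u|| ≈ (0.982, 0, -0.1891) (||v_1|| = 1).

λ_1 = 9.1926,  λ_2 = 7,  λ_3 = 3.8074;  v_1 ≈ (0.982, 0, -0.1891)


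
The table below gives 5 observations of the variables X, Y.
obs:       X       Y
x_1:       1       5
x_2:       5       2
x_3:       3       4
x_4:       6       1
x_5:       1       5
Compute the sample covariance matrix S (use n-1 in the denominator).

Step 1 — column means:
  mean(X) = (1 + 5 + 3 + 6 + 1) / 5 = 16/5 = 3.2
  mean(Y) = (5 + 2 + 4 + 1 + 5) / 5 = 17/5 = 3.4

Step 2 — sample covariance S[i,j] = (1/(n-1)) · Σ_k (x_{k,i} - mean_i) · (x_{k,j} - mean_j), with n-1 = 4.
  S[X,X] = ((-2.2)·(-2.2) + (1.8)·(1.8) + (-0.2)·(-0.2) + (2.8)·(2.8) + (-2.2)·(-2.2)) / 4 = 20.8/4 = 5.2
  S[X,Y] = ((-2.2)·(1.6) + (1.8)·(-1.4) + (-0.2)·(0.6) + (2.8)·(-2.4) + (-2.2)·(1.6)) / 4 = -16.4/4 = -4.1
  S[Y,Y] = ((1.6)·(1.6) + (-1.4)·(-1.4) + (0.6)·(0.6) + (-2.4)·(-2.4) + (1.6)·(1.6)) / 4 = 13.2/4 = 3.3

S is symmetric (S[j,i] = S[i,j]). Assembling:

S = [[5.2, -4.1],
 [-4.1, 3.3]]


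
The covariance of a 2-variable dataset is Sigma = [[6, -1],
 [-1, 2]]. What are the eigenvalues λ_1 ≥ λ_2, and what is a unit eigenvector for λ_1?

Step 1 — characteristic polynomial of 2×2 Sigma:
  det(Sigma - λI) = λ² - trace · λ + det = 0.
  trace = 6 + 2 = 8, det = 6·2 - (-1)² = 11.
Step 2 — discriminant:
  Δ = trace² - 4·det = 64 - 44 = 20.
Step 3 — eigenvalues:
  λ = (trace ± √Δ)/2 = (8 ± 4.4721)/2,
  λ_1 = 6.2361,  λ_2 = 1.7639.

Step 4 — unit eigenvector for λ_1: solve (Sigma - λ_1 I)v = 0. First row:
  (6 - 6.2361)·v_x + (-1)·v_y = 0, i.e. (-0.2361)·v_x + (-1)·v_y = 0,
  so v ∝ (b, λ_1 - a) = (-1, 0.2361); multiply by -1 so the first entry is positive: u = (1, -0.2361).
  ||u|| = √((1)² + (-0.2361)²) = √(1.0557) ≈ 1.0275,
  v_1 = u/||u|| ≈ (0.9732, -0.2298) (||v_1|| = 1).

λ_1 = 6.2361,  λ_2 = 1.7639;  v_1 ≈ (0.9732, -0.2298)


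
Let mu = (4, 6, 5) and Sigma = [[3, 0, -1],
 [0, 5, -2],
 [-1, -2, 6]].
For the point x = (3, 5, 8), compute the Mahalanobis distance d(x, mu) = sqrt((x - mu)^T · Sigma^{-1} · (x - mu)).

Step 1 — centre the observation: (x - mu) = (-1, -1, 3).

Step 2 — invert Sigma (cofactor / det for 3×3, or solve directly):
  Sigma^{-1} = [[0.3562, 0.0274, 0.0685],
 [0.0274, 0.2329, 0.0822],
 [0.0685, 0.0822, 0.2055]].

Step 3 — form the quadratic (x - mu)^T · Sigma^{-1} · (x - mu):
  Sigma^{-1} · (x - mu) = (-0.1781, -0.0137, 0.4658).
  (x - mu)^T · [Sigma^{-1} · (x - mu)] = (-1)·(-0.1781) + (-1)·(-0.0137) + (3)·(0.4658) = 1.589.

Step 4 — take square root: d = √(1.589) ≈ 1.2606.

d(x, mu) = √(1.589) ≈ 1.2606


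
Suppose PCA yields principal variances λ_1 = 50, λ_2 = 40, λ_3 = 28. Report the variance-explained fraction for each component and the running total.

Step 1 — total variance = trace(Sigma) = Σ λ_i = 50 + 40 + 28 = 118.

Step 2 — fraction explained by component i = λ_i / Σ λ:
  PC1: 50/118 = 0.4237
  PC2: 40/118 = 0.339
  PC3: 28/118 = 0.2373

Step 3 — cumulative fraction after k components = (λ_1 + ... + λ_k) / Σ λ:
  k = 1: 50/118 = 0.4237
  k = 2: (50 + 40)/118 = 90/118 = 0.7627
  k = 3: (50 + 40 + 28)/118 = 118/118 = 1

Summary (fraction, with percent):

explained: PC1 0.4237 (42.37%), PC2 0.339 (33.9%), PC3 0.2373 (23.73%);  cumulative: 0.4237, 0.7627, 1


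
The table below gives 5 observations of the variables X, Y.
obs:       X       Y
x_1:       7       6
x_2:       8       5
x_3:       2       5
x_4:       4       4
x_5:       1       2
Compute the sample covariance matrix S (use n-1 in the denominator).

Step 1 — column means:
  mean(X) = (7 + 8 + 2 + 4 + 1) / 5 = 22/5 = 4.4
  mean(Y) = (6 + 5 + 5 + 4 + 2) / 5 = 22/5 = 4.4

Step 2 — sample covariance S[i,j] = (1/(n-1)) · Σ_k (x_{k,i} - mean_i) · (x_{k,j} - mean_j), with n-1 = 4.
  S[X,X] = ((2.6)·(2.6) + (3.6)·(3.6) + (-2.4)·(-2.4) + (-0.4)·(-0.4) + (-3.4)·(-3.4)) / 4 = 37.2/4 = 9.3
  S[X,Y] = ((2.6)·(1.6) + (3.6)·(0.6) + (-2.4)·(0.6) + (-0.4)·(-0.4) + (-3.4)·(-2.4)) / 4 = 13.2/4 = 3.3
  S[Y,Y] = ((1.6)·(1.6) + (0.6)·(0.6) + (0.6)·(0.6) + (-0.4)·(-0.4) + (-2.4)·(-2.4)) / 4 = 9.2/4 = 2.3

S is symmetric (S[j,i] = S[i,j]). Assembling:

S = [[9.3, 3.3],
 [3.3, 2.3]]


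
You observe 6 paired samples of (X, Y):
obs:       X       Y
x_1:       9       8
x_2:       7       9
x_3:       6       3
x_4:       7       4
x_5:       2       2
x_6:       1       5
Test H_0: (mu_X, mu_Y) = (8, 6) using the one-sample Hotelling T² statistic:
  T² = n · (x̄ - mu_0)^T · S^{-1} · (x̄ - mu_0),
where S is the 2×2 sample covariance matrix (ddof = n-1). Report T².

Step 1 — sample mean vector:
  mean(X) = (9 + 7 + 6 + 7 + 2 + 1) / 6 = 32/6 = 5.3333
  mean(Y) = (8 + 9 + 3 + 4 + 2 + 5) / 6 = 31/6 = 5.1667
  x̄ = (5.3333, 5.1667),  deviation x̄ - mu_0 = (5.3333, 5.1667) - (8, 6) = (-2.6667, -0.8333).

Step 2 — sample covariance matrix, S[i,j] = (1/(n-1)) · Σ_k (x_{k,i} - mean_i) · (x_{k,j} - mean_j), divisor n-1 = 5:
  S[X,X] = ((3.6667)·(3.6667) + (1.6667)·(1.6667) + (0.6667)·(0.6667) + (1.6667)·(1.6667) + (-3.3333)·(-3.3333) + (-4.3333)·(-4.3333)) / 5 = 49.3333/5 = 9.8667
  S[X,Y] = ((3.6667)·(2.8333) + (1.6667)·(3.8333) + (0.6667)·(-2.1667) + (1.6667)·(-1.1667) + (-3.3333)·(-3.1667) + (-4.3333)·(-0.1667)) / 5 = 24.6667/5 = 4.9333
  S[Y,Y] = ((2.8333)·(2.8333) + (3.8333)·(3.8333) + (-2.1667)·(-2.1667) + (-1.1667)·(-1.1667) + (-3.1667)·(-3.1667) + (-0.1667)·(-0.1667)) / 5 = 38.8333/5 = 7.7667
  S = [[9.8667, 4.9333],
 [4.9333, 7.7667]].

Step 3 — invert S. det(S) = 9.8667·7.7667 - (4.9333)² = 52.2933.
  S^{-1} = (1/det) · [[d, -b], [-b, a]] = [[0.1485, -0.0943],
 [-0.0943, 0.1887]].

Step 4 — quadratic form (x̄ - mu_0)^T · S^{-1} · (x̄ - mu_0):
  S^{-1} · (x̄ - mu_0) = (-0.3174, 0.0943),
  (x̄ - mu_0)^T · [...] = (-2.6667)·(-0.3174) + (-0.8333)·(0.0943) = 0.7679.

Step 5 — scale by n: T² = 6 · 0.7679 = 4.6073.

T² ≈ 4.6073


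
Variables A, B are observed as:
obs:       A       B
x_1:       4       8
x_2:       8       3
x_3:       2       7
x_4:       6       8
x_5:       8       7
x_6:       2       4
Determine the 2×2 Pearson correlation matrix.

Step 1 — column means:
  mean(A) = (4 + 8 + 2 + 6 + 8 + 2) / 6 = 30/6 = 5
  mean(B) = (8 + 3 + 7 + 8 + 7 + 4) / 6 = 37/6 = 6.1667

Step 2 — sample variances and covariances s[i,j] = (1/(n-1)) · Σ_k (x_{k,i} - mean_i) · (x_{k,j} - mean_j), with n-1 = 5:
  s[A,A] = ((-1)·(-1) + (3)·(3) + (-3)·(-3) + (1)·(1) + (3)·(3) + (-3)·(-3)) / 5 = 38/5 = 7.6
  s[A,B] = ((-1)·(1.8333) + (3)·(-3.1667) + (-3)·(0.8333) + (1)·(1.8333) + (3)·(0.8333) + (-3)·(-2.1667)) / 5 = -3/5 = -0.6
  s[B,B] = ((1.8333)·(1.8333) + (-3.1667)·(-3.1667) + (0.8333)·(0.8333) + (1.8333)·(1.8333) + (0.8333)·(0.8333) + (-2.1667)·(-2.1667)) / 5 = 22.8333/5 = 4.5667
  Sample standard deviations s_i = √(s[i,i]):
  s(A) = √(7.6) = 2.7568
  s(B) = √(4.5667) = 2.137

Step 3 — r_{ij} = s_{ij} / (s_i · s_j):
  r[A,A] = 1 (diagonal).
  r[A,B] = -0.6 / (2.7568 · 2.137) = -0.6 / 5.8912 = -0.1018
  r[B,B] = 1 (diagonal).

R is symmetric with unit diagonal. Assembling:

R = [[1, -0.1018],
 [-0.1018, 1]]


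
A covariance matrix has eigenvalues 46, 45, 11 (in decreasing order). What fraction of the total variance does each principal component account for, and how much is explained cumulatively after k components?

Step 1 — total variance = trace(Sigma) = Σ λ_i = 46 + 45 + 11 = 102.

Step 2 — fraction explained by component i = λ_i / Σ λ:
  PC1: 46/102 = 0.451
  PC2: 45/102 = 0.4412
  PC3: 11/102 = 0.1078

Step 3 — cumulative fraction after k components = (λ_1 + ... + λ_k) / Σ λ:
  k = 1: 46/102 = 0.451
  k = 2: (46 + 45)/102 = 91/102 = 0.8922
  k = 3: (46 + 45 + 11)/102 = 102/102 = 1

Summary (fraction, with percent):

explained: PC1 0.451 (45.1%), PC2 0.4412 (44.12%), PC3 0.1078 (10.78%);  cumulative: 0.451, 0.8922, 1


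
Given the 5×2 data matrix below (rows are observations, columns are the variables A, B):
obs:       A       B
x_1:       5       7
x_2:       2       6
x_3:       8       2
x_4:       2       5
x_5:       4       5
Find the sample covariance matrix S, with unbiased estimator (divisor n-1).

Step 1 — column means:
  mean(A) = (5 + 2 + 8 + 2 + 4) / 5 = 21/5 = 4.2
  mean(B) = (7 + 6 + 2 + 5 + 5) / 5 = 25/5 = 5

Step 2 — sample covariance S[i,j] = (1/(n-1)) · Σ_k (x_{k,i} - mean_i) · (x_{k,j} - mean_j), with n-1 = 4.
  S[A,A] = ((0.8)·(0.8) + (-2.2)·(-2.2) + (3.8)·(3.8) + (-2.2)·(-2.2) + (-0.2)·(-0.2)) / 4 = 24.8/4 = 6.2
  S[A,B] = ((0.8)·(2) + (-2.2)·(1) + (3.8)·(-3) + (-2.2)·(0) + (-0.2)·(0)) / 4 = -12/4 = -3
  S[B,B] = ((2)·(2) + (1)·(1) + (-3)·(-3) + (0)·(0) + (0)·(0)) / 4 = 14/4 = 3.5

S is symmetric (S[j,i] = S[i,j]). Assembling:

S = [[6.2, -3],
 [-3, 3.5]]


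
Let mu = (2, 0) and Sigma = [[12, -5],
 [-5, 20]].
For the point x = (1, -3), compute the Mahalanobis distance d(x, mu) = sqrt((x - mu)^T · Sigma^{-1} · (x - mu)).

Step 1 — centre the observation: (x - mu) = (-1, -3).

Step 2 — invert Sigma. det(Sigma) = 12·20 - (-5)² = 215.
  Sigma^{-1} = (1/det) · [[d, -b], [-b, a]] = [[0.093, 0.0233],
 [0.0233, 0.0558]].

Step 3 — form the quadratic (x - mu)^T · Sigma^{-1} · (x - mu):
  Sigma^{-1} · (x - mu) = (-0.1628, -0.1907).
  (x - mu)^T · [Sigma^{-1} · (x - mu)] = (-1)·(-0.1628) + (-3)·(-0.1907) = 0.7349.

Step 4 — take square root: d = √(0.7349) ≈ 0.8573.

d(x, mu) = √(0.7349) ≈ 0.8573


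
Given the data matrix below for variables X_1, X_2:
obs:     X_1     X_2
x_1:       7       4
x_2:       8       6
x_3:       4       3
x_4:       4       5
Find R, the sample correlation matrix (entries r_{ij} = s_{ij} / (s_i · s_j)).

Step 1 — column means:
  mean(X_1) = (7 + 8 + 4 + 4) / 4 = 23/4 = 5.75
  mean(X_2) = (4 + 6 + 3 + 5) / 4 = 18/4 = 4.5

Step 2 — sample variances and covariances s[i,j] = (1/(n-1)) · Σ_k (x_{k,i} - mean_i) · (x_{k,j} - mean_j), with n-1 = 3:
  s[X_1,X_1] = ((1.25)·(1.25) + (2.25)·(2.25) + (-1.75)·(-1.75) + (-1.75)·(-1.75)) / 3 = 12.75/3 = 4.25
  s[X_1,X_2] = ((1.25)·(-0.5) + (2.25)·(1.5) + (-1.75)·(-1.5) + (-1.75)·(0.5)) / 3 = 4.5/3 = 1.5
  s[X_2,X_2] = ((-0.5)·(-0.5) + (1.5)·(1.5) + (-1.5)·(-1.5) + (0.5)·(0.5)) / 3 = 5/3 = 1.6667
  Sample standard deviations s_i = √(s[i,i]):
  s(X_1) = √(4.25) = 2.0616
  s(X_2) = √(1.6667) = 1.291

Step 3 — r_{ij} = s_{ij} / (s_i · s_j):
  r[X_1,X_1] = 1 (diagonal).
  r[X_1,X_2] = 1.5 / (2.0616 · 1.291) = 1.5 / 2.6615 = 0.5636
  r[X_2,X_2] = 1 (diagonal).

R is symmetric with unit diagonal. Assembling:

R = [[1, 0.5636],
 [0.5636, 1]]


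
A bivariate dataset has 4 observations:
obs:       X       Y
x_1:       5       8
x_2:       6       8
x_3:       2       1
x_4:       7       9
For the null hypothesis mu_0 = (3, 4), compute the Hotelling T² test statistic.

Step 1 — sample mean vector:
  mean(X) = (5 + 6 + 2 + 7) / 4 = 20/4 = 5
  mean(Y) = (8 + 8 + 1 + 9) / 4 = 26/4 = 6.5
  x̄ = (5, 6.5),  deviation x̄ - mu_0 = (5, 6.5) - (3, 4) = (2, 2.5).

Step 2 — sample covariance matrix, S[i,j] = (1/(n-1)) · Σ_k (x_{k,i} - mean_i) · (x_{k,j} - mean_j), divisor n-1 = 3:
  S[X,X] = ((0)·(0) + (1)·(1) + (-3)·(-3) + (2)·(2)) / 3 = 14/3 = 4.6667
  S[X,Y] = ((0)·(1.5) + (1)·(1.5) + (-3)·(-5.5) + (2)·(2.5)) / 3 = 23/3 = 7.6667
  S[Y,Y] = ((1.5)·(1.5) + (1.5)·(1.5) + (-5.5)·(-5.5) + (2.5)·(2.5)) / 3 = 41/3 = 13.6667
  S = [[4.6667, 7.6667],
 [7.6667, 13.6667]].

Step 3 — invert S. det(S) = 4.6667·13.6667 - (7.6667)² = 5.
  S^{-1} = (1/det) · [[d, -b], [-b, a]] = [[2.7333, -1.5333],
 [-1.5333, 0.9333]].

Step 4 — quadratic form (x̄ - mu_0)^T · S^{-1} · (x̄ - mu_0):
  S^{-1} · (x̄ - mu_0) = (1.6333, -0.7333),
  (x̄ - mu_0)^T · [...] = (2)·(1.6333) + (2.5)·(-0.7333) = 1.4333.

Step 5 — scale by n: T² = 4 · 1.4333 = 5.7333.

T² ≈ 5.7333


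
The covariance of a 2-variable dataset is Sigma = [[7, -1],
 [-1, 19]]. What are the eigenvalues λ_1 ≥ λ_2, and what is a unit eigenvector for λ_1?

Step 1 — characteristic polynomial of 2×2 Sigma:
  det(Sigma - λI) = λ² - trace · λ + det = 0.
  trace = 7 + 19 = 26, det = 7·19 - (-1)² = 132.
Step 2 — discriminant:
  Δ = trace² - 4·det = 676 - 528 = 148.
Step 3 — eigenvalues:
  λ = (trace ± √Δ)/2 = (26 ± 12.1655)/2,
  λ_1 = 19.0828,  λ_2 = 6.9172.

Step 4 — unit eigenvector for λ_1: solve (Sigma - λ_1 I)v = 0. First row:
  (7 - 19.0828)·v_x + (-1)·v_y = 0, i.e. (-12.0828)·v_x + (-1)·v_y = 0,
  so v ∝ (b, λ_1 - a) = (-1, 12.0828); multiply by -1 so the first entry is positive: u = (1, -12.0828).
  ||u|| = √((1)² + (-12.0828)²) = √(146.9932) ≈ 12.1241,
  v_1 = u/||u|| ≈ (0.0825, -0.9966) (||v_1|| = 1).

λ_1 = 19.0828,  λ_2 = 6.9172;  v_1 ≈ (0.0825, -0.9966)


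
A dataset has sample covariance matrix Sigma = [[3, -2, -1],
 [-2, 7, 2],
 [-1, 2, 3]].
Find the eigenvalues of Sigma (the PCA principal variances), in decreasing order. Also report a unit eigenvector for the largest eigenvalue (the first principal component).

Step 1 — characteristic polynomial p(λ) = det(λI - Sigma) = λ³ - tr·λ² + c_1·λ - det, where tr = trace, c_1 = sum of the principal 2×2 minors, det = det(Sigma):
  tr = 3 + 7 + 3 = 13,
  c_1 = (3·7 - (-2)²) + (3·3 - (-1)²) + (7·3 - (2)²) = 17 + 8 + 17 = 42,
  det = 3·(7·3 - (2)²) - (-2)·((-2)·3 - (2)·(-1)) + (-1)·((-2)·(2) - 7·(-1)) = 3·(17) - (-2)·(-4) + (-1)·(3) = 40.
  So p(λ) = λ³ - 13λ² + 42λ - 40.
Step 2 — look for an integer root (rational root theorem: any rational root is an integer divisor of 40). Testing λ = 2:
  p(2) = 8 - 52 + 84 - 40 = 0  ✓
  Dividing out (λ - 2): p(λ) = (λ - 2)(λ² - 11λ + 20).
Step 3 — remaining eigenvalues from the quadratic λ² - 11λ + 20 = 0:
  Δ = 11² - 4·20 = 121 - 80 = 41,  λ = (11 ± √41)/2 = (11 ± 6.4031)/2 ≈ 8.7016 or 2.2984.
  Sorted: λ_1 = 8.7016,  λ_2 = 2.2984,  λ_3 = 2  (check: sum = 13 = tr ✓).

Step 4 — unit eigenvector for λ_1 ≈ 8.7016: v spans the null space of (Sigma - λ_1 I), whose rows are
  r_1 = (-5.7016, -2, -1),  r_2 = (-2, -1.7016, 2),  r_3 = (-1, 2, -5.7016).
  v is orthogonal to every row, so take v ∝ r_1 × r_2 = ((-2)·(2) - (-1)·(-1.7016), (-1)·(-2) - (-5.7016)·(2), (-5.7016)·(-1.7016) - (-2)·(-2)) ≈ (-5.7016, 13.4031, 5.7016).
  Rescale (multiply by -1 so the first nonzero entry is positive): u = (5.7016, -13.4031, -5.7016).
  ||u|| = √((5.7016)² + (-13.4031)² + (-5.7016)²) = √(244.6594) ≈ 15.6416,  v_1 = u/||u|| ≈ (0.3645, -0.8569, -0.3645) (||v_1|| = 1).

λ_1 = 8.7016,  λ_2 = 2.2984,  λ_3 = 2;  v_1 ≈ (0.3645, -0.8569, -0.3645)


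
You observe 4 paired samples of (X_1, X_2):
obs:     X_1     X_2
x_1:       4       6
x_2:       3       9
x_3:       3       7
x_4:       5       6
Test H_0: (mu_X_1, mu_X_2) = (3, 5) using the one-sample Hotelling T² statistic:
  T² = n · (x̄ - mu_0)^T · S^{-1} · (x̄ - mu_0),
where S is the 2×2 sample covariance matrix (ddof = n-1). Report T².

Step 1 — sample mean vector:
  mean(X_1) = (4 + 3 + 3 + 5) / 4 = 15/4 = 3.75
  mean(X_2) = (6 + 9 + 7 + 6) / 4 = 28/4 = 7
  x̄ = (3.75, 7),  deviation x̄ - mu_0 = (3.75, 7) - (3, 5) = (0.75, 2).

Step 2 — sample covariance matrix, S[i,j] = (1/(n-1)) · Σ_k (x_{k,i} - mean_i) · (x_{k,j} - mean_j), divisor n-1 = 3:
  S[X_1,X_1] = ((0.25)·(0.25) + (-0.75)·(-0.75) + (-0.75)·(-0.75) + (1.25)·(1.25)) / 3 = 2.75/3 = 0.9167
  S[X_1,X_2] = ((0.25)·(-1) + (-0.75)·(2) + (-0.75)·(0) + (1.25)·(-1)) / 3 = -3/3 = -1
  S[X_2,X_2] = ((-1)·(-1) + (2)·(2) + (0)·(0) + (-1)·(-1)) / 3 = 6/3 = 2
  S = [[0.9167, -1],
 [-1, 2]].

Step 3 — invert S. det(S) = 0.9167·2 - (-1)² = 0.8333.
  S^{-1} = (1/det) · [[d, -b], [-b, a]] = [[2.4, 1.2],
 [1.2, 1.1]].

Step 4 — quadratic form (x̄ - mu_0)^T · S^{-1} · (x̄ - mu_0):
  S^{-1} · (x̄ - mu_0) = (4.2, 3.1),
  (x̄ - mu_0)^T · [...] = (0.75)·(4.2) + (2)·(3.1) = 9.35.

Step 5 — scale by n: T² = 4 · 9.35 = 37.4.

T² ≈ 37.4


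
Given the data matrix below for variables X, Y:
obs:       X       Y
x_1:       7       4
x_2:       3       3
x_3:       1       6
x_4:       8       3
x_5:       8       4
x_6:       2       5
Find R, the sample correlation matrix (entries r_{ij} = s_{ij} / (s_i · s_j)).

Step 1 — column means:
  mean(X) = (7 + 3 + 1 + 8 + 8 + 2) / 6 = 29/6 = 4.8333
  mean(Y) = (4 + 3 + 6 + 3 + 4 + 5) / 6 = 25/6 = 4.1667

Step 2 — sample variances and covariances s[i,j] = (1/(n-1)) · Σ_k (x_{k,i} - mean_i) · (x_{k,j} - mean_j), with n-1 = 5:
  s[X,X] = ((2.1667)·(2.1667) + (-1.8333)·(-1.8333) + (-3.8333)·(-3.8333) + (3.1667)·(3.1667) + (3.1667)·(3.1667) + (-2.8333)·(-2.8333)) / 5 = 50.8333/5 = 10.1667
  s[X,Y] = ((2.1667)·(-0.1667) + (-1.8333)·(-1.1667) + (-3.8333)·(1.8333) + (3.1667)·(-1.1667) + (3.1667)·(-0.1667) + (-2.8333)·(0.8333)) / 5 = -11.8333/5 = -2.3667
  s[Y,Y] = ((-0.1667)·(-0.1667) + (-1.1667)·(-1.1667) + (1.8333)·(1.8333) + (-1.1667)·(-1.1667) + (-0.1667)·(-0.1667) + (0.8333)·(0.8333)) / 5 = 6.8333/5 = 1.3667
  Sample standard deviations s_i = √(s[i,i]):
  s(X) = √(10.1667) = 3.1885
  s(Y) = √(1.3667) = 1.169

Step 3 — r_{ij} = s_{ij} / (s_i · s_j):
  r[X,X] = 1 (diagonal).
  r[X,Y] = -2.3667 / (3.1885 · 1.169) = -2.3667 / 3.7275 = -0.6349
  r[Y,Y] = 1 (diagonal).

R is symmetric with unit diagonal. Assembling:

R = [[1, -0.6349],
 [-0.6349, 1]]


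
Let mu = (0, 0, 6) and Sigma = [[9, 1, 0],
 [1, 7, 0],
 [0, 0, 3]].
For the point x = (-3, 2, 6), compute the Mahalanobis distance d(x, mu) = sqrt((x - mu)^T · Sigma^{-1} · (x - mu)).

Step 1 — centre the observation: (x - mu) = (-3, 2, 0).

Step 2 — invert Sigma (cofactor / det for 3×3, or solve directly):
  Sigma^{-1} = [[0.1129, -0.0161, 0],
 [-0.0161, 0.1452, 0],
 [0, 0, 0.3333]].

Step 3 — form the quadratic (x - mu)^T · Sigma^{-1} · (x - mu):
  Sigma^{-1} · (x - mu) = (-0.371, 0.3387, 0).
  (x - mu)^T · [Sigma^{-1} · (x - mu)] = (-3)·(-0.371) + (2)·(0.3387) + (0)·(0) = 1.7903.

Step 4 — take square root: d = √(1.7903) ≈ 1.338.

d(x, mu) = √(1.7903) ≈ 1.338


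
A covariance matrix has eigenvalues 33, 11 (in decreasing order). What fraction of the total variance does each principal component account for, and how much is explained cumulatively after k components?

Step 1 — total variance = trace(Sigma) = Σ λ_i = 33 + 11 = 44.

Step 2 — fraction explained by component i = λ_i / Σ λ:
  PC1: 33/44 = 0.75
  PC2: 11/44 = 0.25

Step 3 — cumulative fraction after k components = (λ_1 + ... + λ_k) / Σ λ:
  k = 1: 33/44 = 0.75
  k = 2: (33 + 11)/44 = 44/44 = 1

Summary (fraction, with percent):

explained: PC1 0.75 (75%), PC2 0.25 (25%);  cumulative: 0.75, 1


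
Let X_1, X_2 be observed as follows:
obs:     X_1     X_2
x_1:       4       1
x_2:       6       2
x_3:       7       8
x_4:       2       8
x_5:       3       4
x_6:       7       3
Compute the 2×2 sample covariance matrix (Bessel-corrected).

Step 1 — column means:
  mean(X_1) = (4 + 6 + 7 + 2 + 3 + 7) / 6 = 29/6 = 4.8333
  mean(X_2) = (1 + 2 + 8 + 8 + 4 + 3) / 6 = 26/6 = 4.3333

Step 2 — sample covariance S[i,j] = (1/(n-1)) · Σ_k (x_{k,i} - mean_i) · (x_{k,j} - mean_j), with n-1 = 5.
  S[X_1,X_1] = ((-0.8333)·(-0.8333) + (1.1667)·(1.1667) + (2.1667)·(2.1667) + (-2.8333)·(-2.8333) + (-1.8333)·(-1.8333) + (2.1667)·(2.1667)) / 5 = 22.8333/5 = 4.5667
  S[X_1,X_2] = ((-0.8333)·(-3.3333) + (1.1667)·(-2.3333) + (2.1667)·(3.6667) + (-2.8333)·(3.6667) + (-1.8333)·(-0.3333) + (2.1667)·(-1.3333)) / 5 = -4.6667/5 = -0.9333
  S[X_2,X_2] = ((-3.3333)·(-3.3333) + (-2.3333)·(-2.3333) + (3.6667)·(3.6667) + (3.6667)·(3.6667) + (-0.3333)·(-0.3333) + (-1.3333)·(-1.3333)) / 5 = 45.3333/5 = 9.0667

S is symmetric (S[j,i] = S[i,j]). Assembling:

S = [[4.5667, -0.9333],
 [-0.9333, 9.0667]]


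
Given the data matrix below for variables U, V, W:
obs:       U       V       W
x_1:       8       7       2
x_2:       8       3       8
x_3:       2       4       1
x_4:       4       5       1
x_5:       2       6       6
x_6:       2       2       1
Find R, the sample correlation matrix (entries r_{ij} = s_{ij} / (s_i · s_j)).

Step 1 — column means:
  mean(U) = (8 + 8 + 2 + 4 + 2 + 2) / 6 = 26/6 = 4.3333
  mean(V) = (7 + 3 + 4 + 5 + 6 + 2) / 6 = 27/6 = 4.5
  mean(W) = (2 + 8 + 1 + 1 + 6 + 1) / 6 = 19/6 = 3.1667

Step 2 — sample variances and covariances s[i,j] = (1/(n-1)) · Σ_k (x_{k,i} - mean_i) · (x_{k,j} - mean_j), with n-1 = 5:
  s[U,U] = ((3.6667)·(3.6667) + (3.6667)·(3.6667) + (-2.3333)·(-2.3333) + (-0.3333)·(-0.3333) + (-2.3333)·(-2.3333) + (-2.3333)·(-2.3333)) / 5 = 43.3333/5 = 8.6667
  s[U,V] = ((3.6667)·(2.5) + (3.6667)·(-1.5) + (-2.3333)·(-0.5) + (-0.3333)·(0.5) + (-2.3333)·(1.5) + (-2.3333)·(-2.5)) / 5 = 7/5 = 1.4
  s[U,W] = ((3.6667)·(-1.1667) + (3.6667)·(4.8333) + (-2.3333)·(-2.1667) + (-0.3333)·(-2.1667) + (-2.3333)·(2.8333) + (-2.3333)·(-2.1667)) / 5 = 17.6667/5 = 3.5333
  s[V,V] = ((2.5)·(2.5) + (-1.5)·(-1.5) + (-0.5)·(-0.5) + (0.5)·(0.5) + (1.5)·(1.5) + (-2.5)·(-2.5)) / 5 = 17.5/5 = 3.5
  s[V,W] = ((2.5)·(-1.1667) + (-1.5)·(4.8333) + (-0.5)·(-2.1667) + (0.5)·(-2.1667) + (1.5)·(2.8333) + (-2.5)·(-2.1667)) / 5 = -0.5/5 = -0.1
  s[W,W] = ((-1.1667)·(-1.1667) + (4.8333)·(4.8333) + (-2.1667)·(-2.1667) + (-2.1667)·(-2.1667) + (2.8333)·(2.8333) + (-2.1667)·(-2.1667)) / 5 = 46.8333/5 = 9.3667
  Sample standard deviations s_i = √(s[i,i]):
  s(U) = √(8.6667) = 2.9439
  s(V) = √(3.5) = 1.8708
  s(W) = √(9.3667) = 3.0605

Step 3 — r_{ij} = s_{ij} / (s_i · s_j):
  r[U,U] = 1 (diagonal).
  r[U,V] = 1.4 / (2.9439 · 1.8708) = 1.4 / 5.5076 = 0.2542
  r[U,W] = 3.5333 / (2.9439 · 3.0605) = 3.5333 / 9.0099 = 0.3922
  r[V,V] = 1 (diagonal).
  r[V,W] = -0.1 / (1.8708 · 3.0605) = -0.1 / 5.7257 = -0.0175
  r[W,W] = 1 (diagonal).

R is symmetric with unit diagonal. Assembling:

R = [[1, 0.2542, 0.3922],
 [0.2542, 1, -0.0175],
 [0.3922, -0.0175, 1]]


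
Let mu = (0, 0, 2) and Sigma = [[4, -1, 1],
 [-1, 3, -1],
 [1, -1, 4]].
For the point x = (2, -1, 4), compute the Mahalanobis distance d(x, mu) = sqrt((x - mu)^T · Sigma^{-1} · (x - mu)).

Step 1 — centre the observation: (x - mu) = (2, -1, 2).

Step 2 — invert Sigma (cofactor / det for 3×3, or solve directly):
  Sigma^{-1} = [[0.2821, 0.0769, -0.0513],
 [0.0769, 0.3846, 0.0769],
 [-0.0513, 0.0769, 0.2821]].

Step 3 — form the quadratic (x - mu)^T · Sigma^{-1} · (x - mu):
  Sigma^{-1} · (x - mu) = (0.3846, -0.0769, 0.3846).
  (x - mu)^T · [Sigma^{-1} · (x - mu)] = (2)·(0.3846) + (-1)·(-0.0769) + (2)·(0.3846) = 1.6154.

Step 4 — take square root: d = √(1.6154) ≈ 1.271.

d(x, mu) = √(1.6154) ≈ 1.271


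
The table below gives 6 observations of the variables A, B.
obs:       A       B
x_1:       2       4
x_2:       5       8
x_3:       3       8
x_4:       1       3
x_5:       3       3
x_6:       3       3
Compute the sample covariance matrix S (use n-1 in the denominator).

Step 1 — column means:
  mean(A) = (2 + 5 + 3 + 1 + 3 + 3) / 6 = 17/6 = 2.8333
  mean(B) = (4 + 8 + 8 + 3 + 3 + 3) / 6 = 29/6 = 4.8333

Step 2 — sample covariance S[i,j] = (1/(n-1)) · Σ_k (x_{k,i} - mean_i) · (x_{k,j} - mean_j), with n-1 = 5.
  S[A,A] = ((-0.8333)·(-0.8333) + (2.1667)·(2.1667) + (0.1667)·(0.1667) + (-1.8333)·(-1.8333) + (0.1667)·(0.1667) + (0.1667)·(0.1667)) / 5 = 8.8333/5 = 1.7667
  S[A,B] = ((-0.8333)·(-0.8333) + (2.1667)·(3.1667) + (0.1667)·(3.1667) + (-1.8333)·(-1.8333) + (0.1667)·(-1.8333) + (0.1667)·(-1.8333)) / 5 = 10.8333/5 = 2.1667
  S[B,B] = ((-0.8333)·(-0.8333) + (3.1667)·(3.1667) + (3.1667)·(3.1667) + (-1.8333)·(-1.8333) + (-1.8333)·(-1.8333) + (-1.8333)·(-1.8333)) / 5 = 30.8333/5 = 6.1667

S is symmetric (S[j,i] = S[i,j]). Assembling:

S = [[1.7667, 2.1667],
 [2.1667, 6.1667]]


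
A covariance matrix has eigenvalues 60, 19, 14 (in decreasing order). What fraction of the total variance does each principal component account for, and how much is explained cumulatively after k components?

Step 1 — total variance = trace(Sigma) = Σ λ_i = 60 + 19 + 14 = 93.

Step 2 — fraction explained by component i = λ_i / Σ λ:
  PC1: 60/93 = 0.6452
  PC2: 19/93 = 0.2043
  PC3: 14/93 = 0.1505

Step 3 — cumulative fraction after k components = (λ_1 + ... + λ_k) / Σ λ:
  k = 1: 60/93 = 0.6452
  k = 2: (60 + 19)/93 = 79/93 = 0.8495
  k = 3: (60 + 19 + 14)/93 = 93/93 = 1

Summary (fraction, with percent):

explained: PC1 0.6452 (64.52%), PC2 0.2043 (20.43%), PC3 0.1505 (15.05%);  cumulative: 0.6452, 0.8495, 1


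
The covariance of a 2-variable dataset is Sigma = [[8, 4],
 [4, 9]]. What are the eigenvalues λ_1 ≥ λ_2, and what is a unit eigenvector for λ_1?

Step 1 — characteristic polynomial of 2×2 Sigma:
  det(Sigma - λI) = λ² - trace · λ + det = 0.
  trace = 8 + 9 = 17, det = 8·9 - (4)² = 56.
Step 2 — discriminant:
  Δ = trace² - 4·det = 289 - 224 = 65.
Step 3 — eigenvalues:
  λ = (trace ± √Δ)/2 = (17 ± 8.0623)/2,
  λ_1 = 12.5311,  λ_2 = 4.4689.

Step 4 — unit eigenvector for λ_1: solve (Sigma - λ_1 I)v = 0. First row:
  (8 - 12.5311)·v_x + (4)·v_y = 0, i.e. (-4.5311)·v_x + (4)·v_y = 0,
  so v ∝ (b, λ_1 - a) = (4, 4.5311) = u.
  ||u|| = √((4)² + (4.5311)²) = √(36.5311) ≈ 6.0441,
  v_1 = u/||u|| ≈ (0.6618, 0.7497) (||v_1|| = 1).

λ_1 = 12.5311,  λ_2 = 4.4689;  v_1 ≈ (0.6618, 0.7497)


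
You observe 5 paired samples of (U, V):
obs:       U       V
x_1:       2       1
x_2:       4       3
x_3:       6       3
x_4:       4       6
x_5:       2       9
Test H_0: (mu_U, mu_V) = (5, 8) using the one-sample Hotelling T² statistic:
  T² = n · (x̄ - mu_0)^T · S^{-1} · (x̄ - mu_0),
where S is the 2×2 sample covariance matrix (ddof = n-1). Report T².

Step 1 — sample mean vector:
  mean(U) = (2 + 4 + 6 + 4 + 2) / 5 = 18/5 = 3.6
  mean(V) = (1 + 3 + 3 + 6 + 9) / 5 = 22/5 = 4.4
  x̄ = (3.6, 4.4),  deviation x̄ - mu_0 = (3.6, 4.4) - (5, 8) = (-1.4, -3.6).

Step 2 — sample covariance matrix, S[i,j] = (1/(n-1)) · Σ_k (x_{k,i} - mean_i) · (x_{k,j} - mean_j), divisor n-1 = 4:
  S[U,U] = ((-1.6)·(-1.6) + (0.4)·(0.4) + (2.4)·(2.4) + (0.4)·(0.4) + (-1.6)·(-1.6)) / 4 = 11.2/4 = 2.8
  S[U,V] = ((-1.6)·(-3.4) + (0.4)·(-1.4) + (2.4)·(-1.4) + (0.4)·(1.6) + (-1.6)·(4.6)) / 4 = -5.2/4 = -1.3
  S[V,V] = ((-3.4)·(-3.4) + (-1.4)·(-1.4) + (-1.4)·(-1.4) + (1.6)·(1.6) + (4.6)·(4.6)) / 4 = 39.2/4 = 9.8
  S = [[2.8, -1.3],
 [-1.3, 9.8]].

Step 3 — invert S. det(S) = 2.8·9.8 - (-1.3)² = 25.75.
  S^{-1} = (1/det) · [[d, -b], [-b, a]] = [[0.3806, 0.0505],
 [0.0505, 0.1087]].

Step 4 — quadratic form (x̄ - mu_0)^T · S^{-1} · (x̄ - mu_0):
  S^{-1} · (x̄ - mu_0) = (-0.7146, -0.4621),
  (x̄ - mu_0)^T · [...] = (-1.4)·(-0.7146) + (-3.6)·(-0.4621) = 2.6641.

Step 5 — scale by n: T² = 5 · 2.6641 = 13.3204.

T² ≈ 13.3204


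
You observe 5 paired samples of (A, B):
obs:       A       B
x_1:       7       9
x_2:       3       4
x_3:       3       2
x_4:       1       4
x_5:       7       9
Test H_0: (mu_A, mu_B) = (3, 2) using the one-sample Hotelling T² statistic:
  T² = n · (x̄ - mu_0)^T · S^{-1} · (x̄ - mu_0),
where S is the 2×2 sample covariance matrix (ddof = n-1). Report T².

Step 1 — sample mean vector:
  mean(A) = (7 + 3 + 3 + 1 + 7) / 5 = 21/5 = 4.2
  mean(B) = (9 + 4 + 2 + 4 + 9) / 5 = 28/5 = 5.6
  x̄ = (4.2, 5.6),  deviation x̄ - mu_0 = (4.2, 5.6) - (3, 2) = (1.2, 3.6).

Step 2 — sample covariance matrix, S[i,j] = (1/(n-1)) · Σ_k (x_{k,i} - mean_i) · (x_{k,j} - mean_j), divisor n-1 = 4:
  S[A,A] = ((2.8)·(2.8) + (-1.2)·(-1.2) + (-1.2)·(-1.2) + (-3.2)·(-3.2) + (2.8)·(2.8)) / 4 = 28.8/4 = 7.2
  S[A,B] = ((2.8)·(3.4) + (-1.2)·(-1.6) + (-1.2)·(-3.6) + (-3.2)·(-1.6) + (2.8)·(3.4)) / 4 = 30.4/4 = 7.6
  S[B,B] = ((3.4)·(3.4) + (-1.6)·(-1.6) + (-3.6)·(-3.6) + (-1.6)·(-1.6) + (3.4)·(3.4)) / 4 = 41.2/4 = 10.3
  S = [[7.2, 7.6],
 [7.6, 10.3]].

Step 3 — invert S. det(S) = 7.2·10.3 - (7.6)² = 16.4.
  S^{-1} = (1/det) · [[d, -b], [-b, a]] = [[0.628, -0.4634],
 [-0.4634, 0.439]].

Step 4 — quadratic form (x̄ - mu_0)^T · S^{-1} · (x̄ - mu_0):
  S^{-1} · (x̄ - mu_0) = (-0.9146, 1.0244),
  (x̄ - mu_0)^T · [...] = (1.2)·(-0.9146) + (3.6)·(1.0244) = 2.5902.

Step 5 — scale by n: T² = 5 · 2.5902 = 12.9512.

T² ≈ 12.9512


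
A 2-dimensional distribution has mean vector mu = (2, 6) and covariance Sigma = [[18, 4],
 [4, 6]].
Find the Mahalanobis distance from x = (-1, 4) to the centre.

Step 1 — centre the observation: (x - mu) = (-3, -2).

Step 2 — invert Sigma. det(Sigma) = 18·6 - (4)² = 92.
  Sigma^{-1} = (1/det) · [[d, -b], [-b, a]] = [[0.0652, -0.0435],
 [-0.0435, 0.1957]].

Step 3 — form the quadratic (x - mu)^T · Sigma^{-1} · (x - mu):
  Sigma^{-1} · (x - mu) = (-0.1087, -0.2609).
  (x - mu)^T · [Sigma^{-1} · (x - mu)] = (-3)·(-0.1087) + (-2)·(-0.2609) = 0.8478.

Step 4 — take square root: d = √(0.8478) ≈ 0.9208.

d(x, mu) = √(0.8478) ≈ 0.9208


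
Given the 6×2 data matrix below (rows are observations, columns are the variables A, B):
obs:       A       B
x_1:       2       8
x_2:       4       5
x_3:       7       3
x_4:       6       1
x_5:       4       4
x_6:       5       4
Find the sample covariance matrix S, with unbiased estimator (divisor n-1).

Step 1 — column means:
  mean(A) = (2 + 4 + 7 + 6 + 4 + 5) / 6 = 28/6 = 4.6667
  mean(B) = (8 + 5 + 3 + 1 + 4 + 4) / 6 = 25/6 = 4.1667

Step 2 — sample covariance S[i,j] = (1/(n-1)) · Σ_k (x_{k,i} - mean_i) · (x_{k,j} - mean_j), with n-1 = 5.
  S[A,A] = ((-2.6667)·(-2.6667) + (-0.6667)·(-0.6667) + (2.3333)·(2.3333) + (1.3333)·(1.3333) + (-0.6667)·(-0.6667) + (0.3333)·(0.3333)) / 5 = 15.3333/5 = 3.0667
  S[A,B] = ((-2.6667)·(3.8333) + (-0.6667)·(0.8333) + (2.3333)·(-1.1667) + (1.3333)·(-3.1667) + (-0.6667)·(-0.1667) + (0.3333)·(-0.1667)) / 5 = -17.6667/5 = -3.5333
  S[B,B] = ((3.8333)·(3.8333) + (0.8333)·(0.8333) + (-1.1667)·(-1.1667) + (-3.1667)·(-3.1667) + (-0.1667)·(-0.1667) + (-0.1667)·(-0.1667)) / 5 = 26.8333/5 = 5.3667

S is symmetric (S[j,i] = S[i,j]). Assembling:

S = [[3.0667, -3.5333],
 [-3.5333, 5.3667]]


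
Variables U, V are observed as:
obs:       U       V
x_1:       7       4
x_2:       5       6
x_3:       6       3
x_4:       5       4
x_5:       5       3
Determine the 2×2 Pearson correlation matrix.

Step 1 — column means:
  mean(U) = (7 + 5 + 6 + 5 + 5) / 5 = 28/5 = 5.6
  mean(V) = (4 + 6 + 3 + 4 + 3) / 5 = 20/5 = 4

Step 2 — sample variances and covariances s[i,j] = (1/(n-1)) · Σ_k (x_{k,i} - mean_i) · (x_{k,j} - mean_j), with n-1 = 4:
  s[U,U] = ((1.4)·(1.4) + (-0.6)·(-0.6) + (0.4)·(0.4) + (-0.6)·(-0.6) + (-0.6)·(-0.6)) / 4 = 3.2/4 = 0.8
  s[U,V] = ((1.4)·(0) + (-0.6)·(2) + (0.4)·(-1) + (-0.6)·(0) + (-0.6)·(-1)) / 4 = -1/4 = -0.25
  s[V,V] = ((0)·(0) + (2)·(2) + (-1)·(-1) + (0)·(0) + (-1)·(-1)) / 4 = 6/4 = 1.5
  Sample standard deviations s_i = √(s[i,i]):
  s(U) = √(0.8) = 0.8944
  s(V) = √(1.5) = 1.2247

Step 3 — r_{ij} = s_{ij} / (s_i · s_j):
  r[U,U] = 1 (diagonal).
  r[U,V] = -0.25 / (0.8944 · 1.2247) = -0.25 / 1.0954 = -0.2282
  r[V,V] = 1 (diagonal).

R is symmetric with unit diagonal. Assembling:

R = [[1, -0.2282],
 [-0.2282, 1]]


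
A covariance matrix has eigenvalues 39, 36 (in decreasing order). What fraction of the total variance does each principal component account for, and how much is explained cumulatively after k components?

Step 1 — total variance = trace(Sigma) = Σ λ_i = 39 + 36 = 75.

Step 2 — fraction explained by component i = λ_i / Σ λ:
  PC1: 39/75 = 0.52
  PC2: 36/75 = 0.48

Step 3 — cumulative fraction after k components = (λ_1 + ... + λ_k) / Σ λ:
  k = 1: 39/75 = 0.52
  k = 2: (39 + 36)/75 = 75/75 = 1

Summary (fraction, with percent):

explained: PC1 0.52 (52%), PC2 0.48 (48%);  cumulative: 0.52, 1


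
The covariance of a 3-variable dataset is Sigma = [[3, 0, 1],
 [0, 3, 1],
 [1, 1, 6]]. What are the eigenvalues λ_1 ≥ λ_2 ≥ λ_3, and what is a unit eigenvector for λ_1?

Step 1 — characteristic polynomial p(λ) = det(λI - Sigma) = λ³ - tr·λ² + c_1·λ - det, where tr = trace, c_1 = sum of the principal 2×2 minors, det = det(Sigma):
  tr = 3 + 3 + 6 = 12,
  c_1 = (3·3 - (0)²) + (3·6 - (1)²) + (3·6 - (1)²) = 9 + 17 + 17 = 43,
  det = 3·(3·6 - (1)²) - (0)·((0)·6 - (1)·(1)) + (1)·((0)·(1) - 3·(1)) = 3·(17) - (0)·(-1) + (1)·(-3) = 48.
  So p(λ) = λ³ - 12λ² + 43λ - 48.
Step 2 — look for an integer root (rational root theorem: any rational root is an integer divisor of 48). Testing λ = 3:
  p(3) = 27 - 108 + 129 - 48 = 0  ✓
  Dividing out (λ - 3): p(λ) = (λ - 3)(λ² - 9λ + 16).
Step 3 — remaining eigenvalues from the quadratic λ² - 9λ + 16 = 0:
  Δ = 9² - 4·16 = 81 - 64 = 17,  λ = (9 ± √17)/2 = (9 ± 4.1231)/2 ≈ 6.5616 or 2.4384.
  Sorted: λ_1 = 6.5616,  λ_2 = 3,  λ_3 = 2.4384  (check: sum = 12 = tr ✓).

Step 4 — unit eigenvector for λ_1 ≈ 6.5616: v spans the null space of (Sigma - λ_1 I), whose rows are
  r_1 = (-3.5616, 0, 1),  r_2 = (0, -3.5616, 1),  r_3 = (1, 1, -0.5616).
  v is orthogonal to every row, so take v ∝ r_1 × r_2 = ((0)·(1) - (1)·(-3.5616), (1)·(0) - (-3.5616)·(1), (-3.5616)·(-3.5616) - (0)·(0)) ≈ (3.5616, 3.5616, 12.6847).
  Let u = (3.5616, 3.5616, 12.6847).
  ||u|| = √((3.5616)² + (3.5616)² + (12.6847)²) = √(186.2699) ≈ 13.6481,  v_1 = u/||u|| ≈ (0.261, 0.261, 0.9294) (||v_1|| = 1).

λ_1 = 6.5616,  λ_2 = 3,  λ_3 = 2.4384;  v_1 ≈ (0.261, 0.261, 0.9294)


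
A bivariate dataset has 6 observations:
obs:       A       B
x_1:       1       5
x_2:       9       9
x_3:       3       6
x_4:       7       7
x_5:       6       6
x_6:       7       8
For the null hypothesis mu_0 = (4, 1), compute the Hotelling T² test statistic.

Step 1 — sample mean vector:
  mean(A) = (1 + 9 + 3 + 7 + 6 + 7) / 6 = 33/6 = 5.5
  mean(B) = (5 + 9 + 6 + 7 + 6 + 8) / 6 = 41/6 = 6.8333
  x̄ = (5.5, 6.8333),  deviation x̄ - mu_0 = (5.5, 6.8333) - (4, 1) = (1.5, 5.8333).

Step 2 — sample covariance matrix, S[i,j] = (1/(n-1)) · Σ_k (x_{k,i} - mean_i) · (x_{k,j} - mean_j), divisor n-1 = 5:
  S[A,A] = ((-4.5)·(-4.5) + (3.5)·(3.5) + (-2.5)·(-2.5) + (1.5)·(1.5) + (0.5)·(0.5) + (1.5)·(1.5)) / 5 = 43.5/5 = 8.7
  S[A,B] = ((-4.5)·(-1.8333) + (3.5)·(2.1667) + (-2.5)·(-0.8333) + (1.5)·(0.1667) + (0.5)·(-0.8333) + (1.5)·(1.1667)) / 5 = 19.5/5 = 3.9
  S[B,B] = ((-1.8333)·(-1.8333) + (2.1667)·(2.1667) + (-0.8333)·(-0.8333) + (0.1667)·(0.1667) + (-0.8333)·(-0.8333) + (1.1667)·(1.1667)) / 5 = 10.8333/5 = 2.1667
  S = [[8.7, 3.9],
 [3.9, 2.1667]].

Step 3 — invert S. det(S) = 8.7·2.1667 - (3.9)² = 3.64.
  S^{-1} = (1/det) · [[d, -b], [-b, a]] = [[0.5952, -1.0714],
 [-1.0714, 2.3901]].

Step 4 — quadratic form (x̄ - mu_0)^T · S^{-1} · (x̄ - mu_0):
  S^{-1} · (x̄ - mu_0) = (-5.3571, 12.3352),
  (x̄ - mu_0)^T · [...] = (1.5)·(-5.3571) + (5.8333)·(12.3352) = 63.9194.

Step 5 — scale by n: T² = 6 · 63.9194 = 383.5165.

T² ≈ 383.5165


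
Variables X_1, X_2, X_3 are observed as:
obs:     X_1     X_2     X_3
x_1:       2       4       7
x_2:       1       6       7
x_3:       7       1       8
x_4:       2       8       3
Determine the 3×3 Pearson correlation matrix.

Step 1 — column means:
  mean(X_1) = (2 + 1 + 7 + 2) / 4 = 12/4 = 3
  mean(X_2) = (4 + 6 + 1 + 8) / 4 = 19/4 = 4.75
  mean(X_3) = (7 + 7 + 8 + 3) / 4 = 25/4 = 6.25

Step 2 — sample variances and covariances s[i,j] = (1/(n-1)) · Σ_k (x_{k,i} - mean_i) · (x_{k,j} - mean_j), with n-1 = 3:
  s[X_1,X_1] = ((-1)·(-1) + (-2)·(-2) + (4)·(4) + (-1)·(-1)) / 3 = 22/3 = 7.3333
  s[X_1,X_2] = ((-1)·(-0.75) + (-2)·(1.25) + (4)·(-3.75) + (-1)·(3.25)) / 3 = -20/3 = -6.6667
  s[X_1,X_3] = ((-1)·(0.75) + (-2)·(0.75) + (4)·(1.75) + (-1)·(-3.25)) / 3 = 8/3 = 2.6667
  s[X_2,X_2] = ((-0.75)·(-0.75) + (1.25)·(1.25) + (-3.75)·(-3.75) + (3.25)·(3.25)) / 3 = 26.75/3 = 8.9167
  s[X_2,X_3] = ((-0.75)·(0.75) + (1.25)·(0.75) + (-3.75)·(1.75) + (3.25)·(-3.25)) / 3 = -16.75/3 = -5.5833
  s[X_3,X_3] = ((0.75)·(0.75) + (0.75)·(0.75) + (1.75)·(1.75) + (-3.25)·(-3.25)) / 3 = 14.75/3 = 4.9167
  Sample standard deviations s_i = √(s[i,i]):
  s(X_1) = √(7.3333) = 2.708
  s(X_2) = √(8.9167) = 2.9861
  s(X_3) = √(4.9167) = 2.2174

Step 3 — r_{ij} = s_{ij} / (s_i · s_j):
  r[X_1,X_1] = 1 (diagonal).
  r[X_1,X_2] = -6.6667 / (2.708 · 2.9861) = -6.6667 / 8.0863 = -0.8244
  r[X_1,X_3] = 2.6667 / (2.708 · 2.2174) = 2.6667 / 6.0046 = 0.4441
  r[X_2,X_2] = 1 (diagonal).
  r[X_2,X_3] = -5.5833 / (2.9861 · 2.2174) = -5.5833 / 6.6212 = -0.8433
  r[X_3,X_3] = 1 (diagonal).

R is symmetric with unit diagonal. Assembling:

R = [[1, -0.8244, 0.4441],
 [-0.8244, 1, -0.8433],
 [0.4441, -0.8433, 1]]


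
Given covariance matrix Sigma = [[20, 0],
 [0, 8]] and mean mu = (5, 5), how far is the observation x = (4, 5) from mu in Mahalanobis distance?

Step 1 — centre the observation: (x - mu) = (-1, 0).

Step 2 — invert Sigma. det(Sigma) = 20·8 - (0)² = 160.
  Sigma^{-1} = (1/det) · [[d, -b], [-b, a]] = [[0.05, 0],
 [0, 0.125]].

Step 3 — form the quadratic (x - mu)^T · Sigma^{-1} · (x - mu):
  Sigma^{-1} · (x - mu) = (-0.05, 0).
  (x - mu)^T · [Sigma^{-1} · (x - mu)] = (-1)·(-0.05) + (0)·(0) = 0.05.

Step 4 — take square root: d = √(0.05) ≈ 0.2236.

d(x, mu) = √(0.05) ≈ 0.2236
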